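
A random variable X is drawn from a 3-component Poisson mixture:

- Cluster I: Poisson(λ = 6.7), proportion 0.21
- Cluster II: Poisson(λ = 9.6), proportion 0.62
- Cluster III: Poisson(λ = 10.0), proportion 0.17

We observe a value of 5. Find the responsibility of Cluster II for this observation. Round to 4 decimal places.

0.4455

Apply Bayes' rule: the posterior for each component is proportional to its prior times its likelihood at x.
Component likelihoods at x = 5:
  p_I = 0.13849
  p_II = 0.0460201
  p_III = 0.0378333
Multiply by the mixture weights:
  π_I·p_I = 0.21 × 0.13849 = 0.029083
  π_II·p_II = 0.62 × 0.0460201 = 0.0285325
  π_III·p_III = 0.17 × 0.0378333 = 0.00643166
Evidence: 0.029083 + 0.0285325 + 0.00643166 = 0.0640471
So the posterior for Cluster II is 0.0285325 / 0.0640471 ≈ 0.4455.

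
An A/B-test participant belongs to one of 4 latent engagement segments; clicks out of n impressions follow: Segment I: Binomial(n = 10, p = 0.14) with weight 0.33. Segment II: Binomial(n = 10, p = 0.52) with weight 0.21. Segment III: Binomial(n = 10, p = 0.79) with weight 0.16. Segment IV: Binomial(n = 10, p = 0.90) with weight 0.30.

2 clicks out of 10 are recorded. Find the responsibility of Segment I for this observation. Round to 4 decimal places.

0.9235

Apply Bayes' rule: the posterior for each component is proportional to its prior times its likelihood at x.
Evaluate each component's likelihood at the observed value:
  L_I = 0.26391
  L_II = 0.0342885
  L_III = 0.000106224
  L_IV = 3.645e-07
Multiply by the mixture weights:
  π_I·L_I = 0.33 × 0.26391 = 0.0870904
  π_II·L_II = 0.21 × 0.0342885 = 0.0072006
  π_III·L_III = 0.16 × 0.000106224 = 1.69958e-05
  π_IV·L_IV = 0.30 × 3.645e-07 = 1.0935e-07
Evidence: 0.0870904 + 0.0072006 + 1.69958e-05 + 1.0935e-07 = 0.0943081
Responsibility of Segment I: 0.0870904 / 0.0943081 ≈ 0.9235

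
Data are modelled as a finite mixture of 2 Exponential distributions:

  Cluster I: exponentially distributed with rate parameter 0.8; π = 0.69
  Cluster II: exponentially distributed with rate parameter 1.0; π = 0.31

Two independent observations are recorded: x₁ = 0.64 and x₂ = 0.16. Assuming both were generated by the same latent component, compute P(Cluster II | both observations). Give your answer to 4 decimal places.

0.3743

Posterior ∝ prior × likelihood, so P(k | x) ∝ w_k f_k(x); normalise over all components.
Since both observations come from the same component, the likelihood for component k is f_k(x₁)·f_k(x₂).
  L_I = [0.8·e^(−0.8·0.64) = 0.8·e^(−0.5120) = 0.479437] × [0.703883] = 0.337467
  L_II = [1.0·e^(−1.0·0.64) = 1.0·e^(−0.6400) = 0.527292] × [0.852144] = 0.449329
Multiply by the mixture weights:
  w_I·L_I = 0.69 × 0.337467 = 0.232852
  w_II·L_II = 0.31 × 0.449329 = 0.139292
Evidence: 0.232852 + 0.139292 = 0.372144
So the posterior for Cluster II is 0.139292 / 0.372144 ≈ 0.3743.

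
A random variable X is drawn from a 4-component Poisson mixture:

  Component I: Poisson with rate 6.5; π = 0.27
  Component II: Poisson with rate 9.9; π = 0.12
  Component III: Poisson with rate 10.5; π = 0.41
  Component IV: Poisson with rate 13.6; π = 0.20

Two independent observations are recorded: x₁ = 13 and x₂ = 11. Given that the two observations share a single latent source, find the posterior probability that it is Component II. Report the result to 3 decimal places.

By Bayes' theorem, P(k | x) = π_k f_k(x) / Σ_j π_j f_j(x).
Since both observations come from the same component, the likelihood for component k is f_k(x₁)·f_k(x₂).
  L_I = [e^(−6.5)·6.5^13/13! = 0.00892646] × [0.0329592] = 0.000294209
  L_II = [e^(−9.9)·9.9^13/13! = 0.0707069] × [0.112542] = 0.00795752
  L_III = [e^(−10.5)·10.5^13/13! = 0.0833851] × [0.117987] = 0.00983837
  L_IV = [e^(−13.6)·13.6^13/13! = 0.108473] × [0.0914887] = 0.00992403
Prior × likelihood for each component:
  π_I·L_I = 0.27 × 0.000294209 = 7.94365e-05
  π_II·L_II = 0.12 × 0.00795752 = 0.000954903
  π_III·L_III = 0.41 × 0.00983837 = 0.00403373
  π_IV·L_IV = 0.20 × 0.00992403 = 0.00198481
Marginal: 7.94365e-05 + 0.000954903 + 0.00403373 + 0.00198481 = 0.00705287
Responsibility of Component II: 0.000954903 / 0.00705287 ≈ 0.135

0.135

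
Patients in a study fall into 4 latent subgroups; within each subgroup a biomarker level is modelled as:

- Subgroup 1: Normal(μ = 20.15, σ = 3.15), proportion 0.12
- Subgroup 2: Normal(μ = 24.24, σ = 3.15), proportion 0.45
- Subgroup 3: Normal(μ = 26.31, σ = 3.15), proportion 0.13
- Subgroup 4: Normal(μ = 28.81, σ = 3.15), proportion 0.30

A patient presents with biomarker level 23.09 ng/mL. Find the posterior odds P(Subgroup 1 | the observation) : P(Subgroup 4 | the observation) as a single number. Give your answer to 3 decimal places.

1.346

Since P(k|x) ∝ π_k f_k(x), the posterior odds are π_i f_i(x) / (π_j f_j(x)).
Evaluate each component's likelihood at the observed value:
  f_1 = (1/(3.15·√(2π)))·exp(−(23.09−20.15)²/(2·3.15²)) = 0.126648·exp(-0.43556) = 0.0819295
  f_2 = (1/(3.15·√(2π)))·exp(−(23.09−24.24)²/(2·3.15²)) = 0.126648·exp(-0.06664) = 0.118483
  f_3 = (1/(3.15·√(2π)))·exp(−(23.09−26.31)²/(2·3.15²)) = 0.126648·exp(-0.52247) = 0.0751094
  f_4 = (1/(3.15·√(2π)))·exp(−(23.09−28.81)²/(2·3.15²)) = 0.126648·exp(-1.64870) = 0.0243545
Posterior odds = (π_1·f_1) / (π_4·f_4) = (0.12·0.0819295) / (0.30·0.0243545) = 0.00983154 / 0.00730635 ≈ 1.346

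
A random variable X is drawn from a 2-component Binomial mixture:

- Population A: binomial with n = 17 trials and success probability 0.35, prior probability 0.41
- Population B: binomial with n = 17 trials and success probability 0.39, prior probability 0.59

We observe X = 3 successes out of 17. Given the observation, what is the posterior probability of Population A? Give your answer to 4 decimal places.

0.5500

Posterior ∝ prior × likelihood, so P(k | x) ∝ π_k f_k(x); normalise over all components.
Binomial probabilities:
  L_A = 0.0700648
  L_B = 0.0398401
Unnormalised posteriors:
  π_A·L_A = 0.41 × 0.0700648 = 0.0287266
  π_B·L_B = 0.59 × 0.0398401 = 0.0235057
Marginal: 0.0287266 + 0.0235057 = 0.0522322
P(Population A | x) = 0.0287266 / 0.0522322 ≈ 0.5500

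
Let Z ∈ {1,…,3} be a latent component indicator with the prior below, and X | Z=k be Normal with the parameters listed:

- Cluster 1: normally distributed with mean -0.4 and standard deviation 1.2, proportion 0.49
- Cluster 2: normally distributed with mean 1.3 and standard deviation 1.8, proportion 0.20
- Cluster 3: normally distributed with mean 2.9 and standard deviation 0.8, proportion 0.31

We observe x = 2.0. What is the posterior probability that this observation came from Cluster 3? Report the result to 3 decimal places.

Apply Bayes' rule: the posterior for each component is proportional to its prior times its likelihood at x.
Normal densities:
  L_1 = (1/(1.2·√(2π)))·exp(−(2.0−-0.4)²/(2·1.2²)) = 0.332452·exp(-2.00000) = 0.0449925
  L_2 = (1/(1.8·√(2π)))·exp(−(2.0−1.3)²/(2·1.8²)) = 0.221635·exp(-0.07562) = 0.205493
  L_3 = (1/(0.8·√(2π)))·exp(−(2.0−2.9)²/(2·0.8²)) = 0.498678·exp(-0.63281) = 0.264846
Weight by the priors:
  P(Z=1)·L_1 = 0.49 × 0.0449925 = 0.0220463
  P(Z=2)·L_2 = 0.20 × 0.205493 = 0.0410986
  P(Z=3)·L_3 = 0.31 × 0.264846 = 0.0821022
Denominator: 0.0220463 + 0.0410986 + 0.0821022 = 0.145247
P(Cluster 3 | 2.0) = 0.0821022 / 0.145247 ≈ 0.565

0.565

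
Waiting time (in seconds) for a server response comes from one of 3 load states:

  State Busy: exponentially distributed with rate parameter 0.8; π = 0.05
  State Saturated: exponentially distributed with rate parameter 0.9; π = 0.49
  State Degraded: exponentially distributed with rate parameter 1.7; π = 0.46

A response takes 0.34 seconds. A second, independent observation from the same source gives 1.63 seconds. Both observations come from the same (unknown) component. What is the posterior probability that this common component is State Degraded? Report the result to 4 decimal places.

Posterior ∝ prior × likelihood, so P(k | x) ∝ π_k f_k(x); normalise over all components.
Since both observations come from the same component, the likelihood for component k is f_k(x₁)·f_k(x₂).
  p_Busy = [0.609483] × [0.217155] = 0.132352
  p_Saturated = [0.662748] × [0.207555] = 0.137556
  p_Degraded = [0.953733] × [0.106419] = 0.101495
Multiply by the mixture weights:
  π_Busy·p_Busy = 0.05 × 0.132352 = 0.00661762
  π_Saturated·p_Saturated = 0.49 × 0.137556 = 0.0674027
  π_Degraded·p_Degraded = 0.46 × 0.101495 = 0.0466878
Normaliser: 0.00661762 + 0.0674027 + 0.0466878 = 0.120708
P(State Degraded | x) = 0.0466878 / 0.120708 ≈ 0.3868

0.3868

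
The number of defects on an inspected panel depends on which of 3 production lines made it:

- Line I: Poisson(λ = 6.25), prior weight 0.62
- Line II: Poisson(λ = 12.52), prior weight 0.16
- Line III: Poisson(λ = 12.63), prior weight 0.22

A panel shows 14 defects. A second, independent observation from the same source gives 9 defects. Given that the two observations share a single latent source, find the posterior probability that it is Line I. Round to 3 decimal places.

P(component k | x) = w_k·f_k(x) / marginal(x), where marginal(x) = Σ_j w_j·f_j(x).
Since both observations come from the same component, the likelihood for component k is f_k(x₁)·f_k(x₂).
  p_I = [0.00307306] × [0.0774135] = 0.000237896
  p_II = [0.0974283] × [0.0760867] = 0.00741301
  p_III = [0.0986505] × [0.0737442] = 0.0072749
Multiply by the mixture weights:
  w_I·p_I = 0.62 × 0.000237896 = 0.000147496
  w_II·p_II = 0.16 × 0.00741301 = 0.00118608
  w_III·p_III = 0.22 × 0.0072749 = 0.00160048
Sum: 0.000147496 + 0.00118608 + 0.00160048 = 0.00293405
So the posterior for Line I is 0.000147496 / 0.00293405 ≈ 0.050.

0.050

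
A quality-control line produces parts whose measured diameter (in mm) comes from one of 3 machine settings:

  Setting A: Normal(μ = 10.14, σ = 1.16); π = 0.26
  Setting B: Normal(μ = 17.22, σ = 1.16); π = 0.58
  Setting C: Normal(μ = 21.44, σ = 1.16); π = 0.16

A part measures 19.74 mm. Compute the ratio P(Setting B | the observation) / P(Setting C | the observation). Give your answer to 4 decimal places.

The posterior odds equal the prior odds times the likelihood ratio: (π_i/π_j)·(f_i(x)/f_j(x)).
Normal densities:
  p_A = (1/(1.16·√(2π)))·exp(−(19.74−10.14)²/(2·1.16²)) = 0.343916·exp(-34.24495) = 4.61382e-16
  p_B = (1/(1.16·√(2π)))·exp(−(19.74−17.22)²/(2·1.16²)) = 0.343916·exp(-2.35969) = 0.0324826
  p_C = (1/(1.16·√(2π)))·exp(−(19.74−21.44)²/(2·1.16²)) = 0.343916·exp(-1.07387) = 0.11751
Posterior odds = (π_B·p_B) / (π_C·p_C) = (0.58·0.0324826) / (0.16·0.11751) = 0.0188399 / 0.0188017 ≈ 1.0020

1.0020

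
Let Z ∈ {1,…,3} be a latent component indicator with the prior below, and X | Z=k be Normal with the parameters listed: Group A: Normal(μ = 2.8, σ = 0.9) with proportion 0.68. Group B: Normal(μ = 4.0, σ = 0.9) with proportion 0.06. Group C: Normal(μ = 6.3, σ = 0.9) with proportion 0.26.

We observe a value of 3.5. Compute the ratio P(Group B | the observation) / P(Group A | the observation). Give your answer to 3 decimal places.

0.102

Only the two components matter; the odds are (π_i f_i(x)) / (π_j f_j(x)).
Normal densities:
  L_A = (1/(0.9·√(2π)))·exp(−(3.5−2.8)²/(2·0.9²)) = 0.443269·exp(-0.30247) = 0.327572
  L_B = (1/(0.9·√(2π)))·exp(−(3.5−4.0)²/(2·0.9²)) = 0.443269·exp(-0.15432) = 0.37988
  L_C = (1/(0.9·√(2π)))·exp(−(3.5−6.3)²/(2·0.9²)) = 0.443269·exp(-4.83951) = 0.00350668
Odds = (0.06/0.68) × (0.37988/0.327572) = 0.0882353 × 1.15968 ≈ 0.102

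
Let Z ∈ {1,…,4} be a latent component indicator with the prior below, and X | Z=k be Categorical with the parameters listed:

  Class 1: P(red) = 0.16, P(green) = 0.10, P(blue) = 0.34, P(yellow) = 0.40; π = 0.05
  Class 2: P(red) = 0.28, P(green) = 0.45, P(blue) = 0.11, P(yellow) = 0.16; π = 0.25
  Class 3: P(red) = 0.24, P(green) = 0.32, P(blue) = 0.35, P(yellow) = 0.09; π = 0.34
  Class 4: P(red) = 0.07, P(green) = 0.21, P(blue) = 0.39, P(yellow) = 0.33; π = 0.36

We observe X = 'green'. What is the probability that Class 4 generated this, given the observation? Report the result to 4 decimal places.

By Bayes' theorem, P(k | x) = w_k f_k(x) / Σ_j w_j f_j(x).
Component likelihoods at x = 'green':
  p_1 = P(green | comp) = 0.10
  p_2 = P(green | comp) = 0.45
  p_3 = P(green | comp) = 0.32
  p_4 = P(green | comp) = 0.21
Weight by the priors:
  w_1·p_1 = 0.05 × 0.1 = 0.005
  w_2·p_2 = 0.25 × 0.45 = 0.1125
  w_3·p_3 = 0.34 × 0.32 = 0.1088
  w_4·p_4 = 0.36 × 0.21 = 0.0756
Evidence: 0.005 + 0.1125 + 0.1088 + 0.0756 = 0.3019
Responsibility of Class 4: 0.0756 / 0.3019 ≈ 0.2504

0.2504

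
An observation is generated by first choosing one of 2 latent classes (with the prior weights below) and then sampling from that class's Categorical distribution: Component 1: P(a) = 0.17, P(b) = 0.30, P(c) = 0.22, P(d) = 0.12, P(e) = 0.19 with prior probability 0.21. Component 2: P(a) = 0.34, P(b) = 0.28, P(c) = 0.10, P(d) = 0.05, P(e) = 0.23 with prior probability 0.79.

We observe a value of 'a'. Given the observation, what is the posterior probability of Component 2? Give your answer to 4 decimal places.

Posterior ∝ prior × likelihood, so P(k | x) ∝ P(Z=k) f_k(x); normalise over all components.
Categorical probabilities:
  L_1 = P(a | comp) = 0.17
  L_2 = P(a | comp) = 0.34
Unnormalised posteriors:
  P(Z=1)·L_1 = 0.21 × 0.17 = 0.0357
  P(Z=2)·L_2 = 0.79 × 0.34 = 0.2686
Evidence: 0.0357 + 0.2686 = 0.3043
P(Component 2 | 'a') = 0.2686 / 0.3043 ≈ 0.8827

0.8827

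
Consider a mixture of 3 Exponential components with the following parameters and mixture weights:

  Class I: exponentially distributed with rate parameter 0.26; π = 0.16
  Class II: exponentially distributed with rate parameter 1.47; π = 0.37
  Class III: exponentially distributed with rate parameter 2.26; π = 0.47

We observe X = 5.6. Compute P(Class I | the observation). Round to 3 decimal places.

0.985

The responsibility of component k is w_k f_k(x) divided by Σ_j w_j f_j(x).
Component likelihoods at x = 5.6:
  p_I = 0.0606234
  p_II = 0.000391026
  p_III = 7.20572e-06
Weight by the priors:
  w_I·p_I = 0.16 × 0.0606234 = 0.00969975
  w_II·p_II = 0.37 × 0.000391026 = 0.000144679
  w_III·p_III = 0.47 × 7.20572e-06 = 3.38669e-06
Evidence: 0.00969975 + 0.000144679 + 3.38669e-06 = 0.00984782
P(Class I | 5.6) = 0.00969975 / 0.00984782 ≈ 0.985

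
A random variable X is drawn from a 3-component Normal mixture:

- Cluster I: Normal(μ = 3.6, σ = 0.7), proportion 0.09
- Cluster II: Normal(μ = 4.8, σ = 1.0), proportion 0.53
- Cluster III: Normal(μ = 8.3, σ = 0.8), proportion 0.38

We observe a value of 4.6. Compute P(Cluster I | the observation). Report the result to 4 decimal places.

The responsibility of component k is π_k f_k(x) divided by Σ_j π_j f_j(x).
Normal densities:
  L_I = 0.205426
  L_II = 0.391043
  L_III = 1.12955e-05
Weight by the priors:
  π_I·L_I = 0.09 × 0.205426 = 0.0184883
  π_II·L_II = 0.53 × 0.391043 = 0.207253
  π_III·L_III = 0.38 × 1.12955e-05 = 4.29228e-06
Evidence: 0.0184883 + 0.207253 + 4.29228e-06 = 0.225745
Responsibility of Cluster I: 0.0184883 / 0.225745 ≈ 0.0819

0.0819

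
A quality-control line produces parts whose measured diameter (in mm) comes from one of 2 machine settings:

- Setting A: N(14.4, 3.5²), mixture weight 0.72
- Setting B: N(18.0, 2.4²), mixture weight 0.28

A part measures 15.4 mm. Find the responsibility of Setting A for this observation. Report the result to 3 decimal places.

0.753

Posterior ∝ prior × likelihood, so P(k | x) ∝ π_k f_k(x); normalise over all components.
Evaluate each component's likelihood at the observed value:
  L_A = (1/(3.5·√(2π)))·exp(−(15.4−14.4)²/(2·3.5²)) = 0.113984·exp(-0.04082) = 0.109425
  L_B = (1/(2.4·√(2π)))·exp(−(15.4−18.0)²/(2·2.4²)) = 0.166226·exp(-0.58681) = 0.0924384
Weight by the priors:
  π_A·L_A = 0.72 × 0.109425 = 0.0787858
  π_B·L_B = 0.28 × 0.0924384 = 0.0258828
Marginal: 0.0787858 + 0.0258828 = 0.104669
P(Setting A | x) ≈ 0.753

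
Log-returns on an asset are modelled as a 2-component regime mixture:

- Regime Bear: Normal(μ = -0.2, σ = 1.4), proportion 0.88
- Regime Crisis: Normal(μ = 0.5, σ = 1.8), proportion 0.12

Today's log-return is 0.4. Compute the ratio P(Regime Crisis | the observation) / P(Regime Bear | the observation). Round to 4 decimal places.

Posterior odds = (π_i f_i(x)) / (π_j f_j(x)); the normalising sum cancels.
Normal densities:
  f_Bear = (1/(1.4·√(2π)))·exp(−(0.4−-0.2)²/(2·1.4²)) = 0.284959·exp(-0.09184) = 0.259955
  f_Crisis = (1/(1.8·√(2π)))·exp(−(0.4−0.5)²/(2·1.8²)) = 0.221635·exp(-0.00154) = 0.221293
0.0265551 / 0.22876 ≈ 0.1161

0.1161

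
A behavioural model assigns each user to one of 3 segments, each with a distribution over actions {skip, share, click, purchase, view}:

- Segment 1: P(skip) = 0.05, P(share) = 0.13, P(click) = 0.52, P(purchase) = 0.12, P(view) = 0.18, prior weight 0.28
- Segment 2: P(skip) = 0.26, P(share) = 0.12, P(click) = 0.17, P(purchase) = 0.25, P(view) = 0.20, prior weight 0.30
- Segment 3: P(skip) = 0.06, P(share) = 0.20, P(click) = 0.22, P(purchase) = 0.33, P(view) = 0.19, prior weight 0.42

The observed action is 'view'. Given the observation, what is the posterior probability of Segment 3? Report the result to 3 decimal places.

P(component k | x) = w_k·f_k(x) / marginal(x), where marginal(x) = Σ_j w_j·f_j(x).
Component likelihoods at x = 'view':
  L_1 = P(view | comp) = 0.18
  L_2 = P(view | comp) = 0.20
  L_3 = P(view | comp) = 0.19
Unnormalised posteriors:
  w_1·L_1 = 0.28 × 0.18 = 0.0504
  w_2·L_2 = 0.30 × 0.2 = 0.06
  w_3·L_3 = 0.42 × 0.19 = 0.0798
Denominator: 0.0504 + 0.06 + 0.0798 = 0.1902
Responsibility of Segment 3: 0.0798 / 0.1902 ≈ 0.420

0.420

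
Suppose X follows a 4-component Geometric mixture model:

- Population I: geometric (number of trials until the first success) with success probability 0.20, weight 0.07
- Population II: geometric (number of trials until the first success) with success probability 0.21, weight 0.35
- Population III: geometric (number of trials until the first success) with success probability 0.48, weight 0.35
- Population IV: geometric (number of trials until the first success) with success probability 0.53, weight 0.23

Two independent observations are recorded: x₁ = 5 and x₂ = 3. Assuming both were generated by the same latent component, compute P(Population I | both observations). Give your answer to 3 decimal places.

0.108

Apply Bayes' rule: the posterior for each component is proportional to its prior times its likelihood at x.
Since both observations come from the same component, the likelihood for component k is f_k(x₁)·f_k(x₂).
  L_I = [0.20·(1−0.20)^4 = 0.20·0.4096 = 0.08192] × [0.128] = 0.0104858
  L_II = [0.21·(1−0.21)^4 = 0.21·0.389501 = 0.0817952] × [0.131061] = 0.0107202
  L_III = [0.48·(1−0.48)^4 = 0.48·0.0731162 = 0.0350958] × [0.129792] = 0.00455515
  L_IV = [0.53·(1−0.53)^4 = 0.53·0.0487968 = 0.0258623] × [0.117077] = 0.00302788
Weight by the priors:
  w_I·L_I = 0.07 × 0.0104858 = 0.000734003
  w_II·L_II = 0.35 × 0.0107202 = 0.00375205
  w_III·L_III = 0.35 × 0.00455515 = 0.0015943
  w_IV·L_IV = 0.23 × 0.00302788 = 0.000696413
Sum: 0.000734003 + 0.00375205 + 0.0015943 + 0.000696413 = 0.00677677
P(Population I | x) ≈ 0.108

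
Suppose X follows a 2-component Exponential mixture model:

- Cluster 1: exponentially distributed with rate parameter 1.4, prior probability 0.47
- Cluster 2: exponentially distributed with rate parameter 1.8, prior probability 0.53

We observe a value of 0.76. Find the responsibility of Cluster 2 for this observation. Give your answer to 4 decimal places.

Posterior ∝ prior × likelihood, so P(k | x) ∝ P(Z=k) f_k(x); normalise over all components.
Exponential densities:
  f_1 = 0.483102
  f_2 = 0.458308
Prior × likelihood for each component:
  P(Z=1)·f_1 = 0.47 × 0.483102 = 0.227058
  P(Z=2)·f_2 = 0.53 × 0.458308 = 0.242903
Evidence: 0.227058 + 0.242903 = 0.469961
So the posterior for Cluster 2 is 0.242903 / 0.469961 ≈ 0.5169.

0.5169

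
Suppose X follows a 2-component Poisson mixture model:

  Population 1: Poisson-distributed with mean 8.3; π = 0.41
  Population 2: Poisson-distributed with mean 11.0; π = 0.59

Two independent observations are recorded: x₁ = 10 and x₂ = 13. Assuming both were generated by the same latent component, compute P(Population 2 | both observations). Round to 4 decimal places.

Posterior ∝ prior × likelihood, so P(k | x) ∝ w_k f_k(x); normalise over all components.
Since both observations come from the same component, the likelihood for component k is f_k(x₁)·f_k(x₂).
  L_1 = [e^(−8.3)·8.3^10/10! = 0.106261] × [0.0354071] = 0.00376239
  L_2 = [e^(−11.0)·11.0^10/10! = 0.119378] × [0.0925945] = 0.0110538
Unnormalised posteriors:
  w_1·L_1 = 0.41 × 0.00376239 = 0.00154258
  w_2·L_2 = 0.59 × 0.0110538 = 0.00652172
Sum: 0.00154258 + 0.00652172 = 0.0080643
So the posterior for Population 2 is 0.00652172 / 0.0080643 ≈ 0.8087.

0.8087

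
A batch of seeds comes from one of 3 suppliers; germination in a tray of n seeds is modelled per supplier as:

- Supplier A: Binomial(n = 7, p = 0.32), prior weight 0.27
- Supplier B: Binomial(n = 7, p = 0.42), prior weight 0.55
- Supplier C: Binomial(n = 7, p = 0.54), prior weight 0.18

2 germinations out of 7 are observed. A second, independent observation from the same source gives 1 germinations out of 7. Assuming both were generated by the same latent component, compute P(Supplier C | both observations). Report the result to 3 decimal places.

0.024

Posterior ∝ prior × likelihood, so P(k | x) ∝ w_k f_k(x); normalise over all components.
Since both observations come from the same component, the likelihood for component k is f_k(x₁)·f_k(x₂).
  p_A = [C(7,2)·0.32^2·0.68^5 = 21·0.1024·0.145393 = 0.312654] × [0.221463] = 0.0692413
  p_B = [C(7,2)·0.42^2·0.58^5 = 21·0.1764·0.0656357 = 0.243141] × [0.111922] = 0.0272128
  p_C = [C(7,2)·0.54^2·0.46^5 = 21·0.2916·0.0205963 = 0.126123] × [0.0358128] = 0.00451684
Prior × likelihood for each component:
  w_A·p_A = 0.27 × 0.0692413 = 0.0186952
  w_B·p_B = 0.55 × 0.0272128 = 0.014967
  w_C·p_C = 0.18 × 0.00451684 = 0.000813031
Evidence: 0.0186952 + 0.014967 + 0.000813031 = 0.0344752
P(Supplier C | x₁, x₂) ≈ 0.024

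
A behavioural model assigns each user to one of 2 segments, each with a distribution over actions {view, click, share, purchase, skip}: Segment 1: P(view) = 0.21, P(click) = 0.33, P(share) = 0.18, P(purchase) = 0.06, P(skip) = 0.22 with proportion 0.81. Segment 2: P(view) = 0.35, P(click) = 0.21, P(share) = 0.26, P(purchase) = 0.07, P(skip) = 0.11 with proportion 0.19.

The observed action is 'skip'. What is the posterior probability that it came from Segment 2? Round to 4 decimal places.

0.1050

The responsibility of component k is π_k f_k(x) divided by Σ_j π_j f_j(x).
Component likelihoods at x = 'skip':
  f_1 = P(skip | comp) = 0.22
  f_2 = P(skip | comp) = 0.11
Unnormalised posteriors:
  π_1·f_1 = 0.81 × 0.22 = 0.1782
  π_2·f_2 = 0.19 × 0.11 = 0.0209
Normaliser: 0.1782 + 0.0209 = 0.1991
Responsibility of Segment 2: 0.0209 / 0.1991 ≈ 0.1050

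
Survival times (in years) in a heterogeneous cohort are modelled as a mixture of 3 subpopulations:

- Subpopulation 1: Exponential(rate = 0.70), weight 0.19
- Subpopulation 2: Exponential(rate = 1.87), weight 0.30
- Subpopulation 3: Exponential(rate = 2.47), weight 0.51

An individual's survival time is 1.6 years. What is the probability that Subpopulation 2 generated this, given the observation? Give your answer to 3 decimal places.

0.294

Posterior ∝ prior × likelihood, so P(k | x) ∝ π_k f_k(x); normalise over all components.
Component likelihoods at x = 1.6 years:
  p_1 = 0.70·e^(−0.70·1.6) = 0.70·e^(−1.1200) = 0.228396
  p_2 = 1.87·e^(−1.87·1.6) = 1.87·e^(−2.9920) = 0.0938496
  p_3 = 2.47·e^(−2.47·1.6) = 2.47·e^(−3.9520) = 0.0474641
Multiply by the mixture weights:
  π_1·p_1 = 0.19 × 0.228396 = 0.0433952
  π_2·p_2 = 0.30 × 0.0938496 = 0.0281549
  π_3·p_3 = 0.51 × 0.0474641 = 0.0242067
Sum: 0.0433952 + 0.0281549 + 0.0242067 = 0.0957568
Responsibility of Subpopulation 2: 0.0281549 / 0.0957568 ≈ 0.294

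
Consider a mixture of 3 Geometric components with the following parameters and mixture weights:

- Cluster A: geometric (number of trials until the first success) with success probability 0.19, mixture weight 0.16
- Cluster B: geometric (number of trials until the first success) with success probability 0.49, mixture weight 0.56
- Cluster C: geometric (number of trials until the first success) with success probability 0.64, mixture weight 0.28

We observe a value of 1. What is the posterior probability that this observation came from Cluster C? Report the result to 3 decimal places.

The responsibility of component k is π_k f_k(x) divided by Σ_j π_j f_j(x).
Evaluate each component's likelihood at the observed value:
  p_A = 0.19
  p_B = 0.49
  p_C = 0.64
Prior × likelihood for each component:
  π_A·p_A = 0.16 × 0.19 = 0.0304
  π_B·p_B = 0.56 × 0.49 = 0.2744
  π_C·p_C = 0.28 × 0.64 = 0.1792
Evidence: 0.0304 + 0.2744 + 0.1792 = 0.484
So the posterior for Cluster C is 0.1792 / 0.484 ≈ 0.370.

0.370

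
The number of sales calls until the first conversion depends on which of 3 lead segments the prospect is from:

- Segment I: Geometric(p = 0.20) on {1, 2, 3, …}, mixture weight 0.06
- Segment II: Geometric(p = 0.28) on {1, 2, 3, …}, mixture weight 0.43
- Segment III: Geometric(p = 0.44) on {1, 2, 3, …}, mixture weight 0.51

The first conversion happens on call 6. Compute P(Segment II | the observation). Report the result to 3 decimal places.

0.588

Posterior ∝ prior × likelihood, so P(k | x) ∝ P(Z=k) f_k(x); normalise over all components.
Component likelihoods at x = 6:
  p_I = 0.20·(1−0.20)^5 = 0.20·0.32768 = 0.065536
  p_II = 0.28·(1−0.28)^5 = 0.28·0.193492 = 0.0541777
  p_III = 0.44·(1−0.44)^5 = 0.44·0.0550732 = 0.0242322
Multiply by the mixture weights:
  P(Z=I)·p_I = 0.06 × 0.065536 = 0.00393216
  P(Z=II)·p_II = 0.43 × 0.0541777 = 0.0232964
  P(Z=III)·p_III = 0.51 × 0.0242322 = 0.0123584
Evidence: 0.00393216 + 0.0232964 + 0.0123584 = 0.039587
Responsibility of Segment II: 0.0232964 / 0.039587 ≈ 0.588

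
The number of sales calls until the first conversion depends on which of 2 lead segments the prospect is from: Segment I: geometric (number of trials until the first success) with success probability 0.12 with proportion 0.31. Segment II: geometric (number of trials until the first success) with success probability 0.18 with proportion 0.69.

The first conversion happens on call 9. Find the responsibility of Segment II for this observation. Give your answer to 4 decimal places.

0.6549

P(component k | x) = π_k·f_k(x) / marginal(x), where marginal(x) = Σ_j π_j·f_j(x).
Evaluate each component's likelihood at the observed value:
  p_I = 0.12·(1−0.12)^8 = 0.12·0.359635 = 0.0431561
  p_II = 0.18·(1−0.18)^8 = 0.18·0.204414 = 0.0367945
Prior × likelihood for each component:
  π_I·p_I = 0.31 × 0.0431561 = 0.0133784
  π_II·p_II = 0.69 × 0.0367945 = 0.0253882
Evidence: 0.0133784 + 0.0253882 = 0.0387666
P(Segment II | x) = 0.0253882 / 0.0387666 ≈ 0.6549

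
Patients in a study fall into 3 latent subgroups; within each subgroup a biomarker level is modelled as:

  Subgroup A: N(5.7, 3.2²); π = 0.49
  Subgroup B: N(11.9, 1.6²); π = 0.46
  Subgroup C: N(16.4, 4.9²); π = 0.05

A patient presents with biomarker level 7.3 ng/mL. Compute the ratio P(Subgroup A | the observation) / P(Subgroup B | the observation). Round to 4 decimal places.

29.3075

Since P(k|x) ∝ π_k f_k(x), the posterior odds are π_i f_i(x) / (π_j f_j(x)).
Evaluate each component's likelihood at the observed value:
  L_A = 0.11002
  L_B = 0.00399883
  L_C = 0.0145137
Posterior odds = (π_A·L_A) / (π_B·L_B) = (0.49·0.11002) / (0.46·0.00399883) = 0.05391 / 0.00183946 ≈ 29.3075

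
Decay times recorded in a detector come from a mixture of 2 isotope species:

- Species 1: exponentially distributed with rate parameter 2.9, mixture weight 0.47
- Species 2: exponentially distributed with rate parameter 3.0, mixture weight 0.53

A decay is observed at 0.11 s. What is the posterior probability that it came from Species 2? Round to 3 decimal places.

Apply Bayes' rule: the posterior for each component is proportional to its prior times its likelihood at x.
Component likelihoods at x = 0.11 s:
  f_1 = 2.9·e^(−2.9·0.11) = 2.9·e^(−0.3190) = 2.10794
  f_2 = 3.0·e^(−3.0·0.11) = 3.0·e^(−0.3300) = 2.15677
Unnormalised posteriors:
  π_1·f_1 = 0.47 × 2.10794 = 0.990731
  π_2·f_2 = 0.53 × 2.15677 = 1.14309
Denominator: 0.990731 + 1.14309 = 2.13382
So the posterior for Species 2 is 1.14309 / 2.13382 ≈ 0.536.

0.536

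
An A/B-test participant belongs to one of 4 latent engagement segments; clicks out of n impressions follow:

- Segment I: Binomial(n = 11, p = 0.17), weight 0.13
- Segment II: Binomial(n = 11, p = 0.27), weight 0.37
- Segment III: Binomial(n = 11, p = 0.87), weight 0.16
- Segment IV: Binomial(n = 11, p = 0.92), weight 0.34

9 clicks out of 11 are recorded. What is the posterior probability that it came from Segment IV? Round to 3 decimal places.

0.570

The responsibility of component k is w_k f_k(x) divided by Σ_j w_j f_j(x).
Binomial probabilities:
  f_I = C(11,9)·0.17^9·0.83^2 = 55·1.18588e-07·0.6889 = 4.49324e-06
  f_II = C(11,9)·0.27^9·0.73^2 = 55·7.6256e-06·0.5329 = 0.000223502
  f_III = C(11,9)·0.87^9·0.13^2 = 55·0.285544·0.0169 = 0.265413
  f_IV = C(11,9)·0.92^9·0.08^2 = 55·0.472161·0.0064 = 0.166201
Prior × likelihood for each component:
  w_I·f_I = 0.13 × 4.49324e-06 = 5.84121e-07
  w_II·f_II = 0.37 × 0.000223502 = 8.26959e-05
  w_III·f_III = 0.16 × 0.265413 = 0.0424661
  w_IV·f_IV = 0.34 × 0.166201 = 0.0565083
Normaliser: 5.84121e-07 + 8.26959e-05 + 0.0424661 + 0.0565083 = 0.0990577
P(Segment IV | x) = 0.0565083 / 0.0990577 ≈ 0.570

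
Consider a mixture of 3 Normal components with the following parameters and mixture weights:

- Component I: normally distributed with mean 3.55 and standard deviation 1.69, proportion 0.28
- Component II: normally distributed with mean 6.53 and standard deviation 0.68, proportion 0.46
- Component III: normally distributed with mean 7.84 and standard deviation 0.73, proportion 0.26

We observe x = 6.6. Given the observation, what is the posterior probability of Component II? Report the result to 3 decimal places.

0.852

Posterior ∝ prior × likelihood, so P(k | x) ∝ π_k f_k(x); normalise over all components.
Normal densities:
  L_I = (1/(1.69·√(2π)))·exp(−(6.6−3.55)²/(2·1.69²)) = 0.236061·exp(-1.62853) = 0.0463192
  L_II = (1/(0.68·√(2π)))·exp(−(6.6−6.53)²/(2·0.68²)) = 0.586680·exp(-0.00530) = 0.58358
  L_III = (1/(0.73·√(2π)))·exp(−(6.6−7.84)²/(2·0.73²)) = 0.546496·exp(-1.44267) = 0.129135
Weight by the priors:
  π_I·L_I = 0.28 × 0.0463192 = 0.0129694
  π_II·L_II = 0.46 × 0.58358 = 0.268447
  π_III·L_III = 0.26 × 0.129135 = 0.033575
Evidence: 0.0129694 + 0.268447 + 0.033575 = 0.314991
P(Component II | the observation) ≈ 0.852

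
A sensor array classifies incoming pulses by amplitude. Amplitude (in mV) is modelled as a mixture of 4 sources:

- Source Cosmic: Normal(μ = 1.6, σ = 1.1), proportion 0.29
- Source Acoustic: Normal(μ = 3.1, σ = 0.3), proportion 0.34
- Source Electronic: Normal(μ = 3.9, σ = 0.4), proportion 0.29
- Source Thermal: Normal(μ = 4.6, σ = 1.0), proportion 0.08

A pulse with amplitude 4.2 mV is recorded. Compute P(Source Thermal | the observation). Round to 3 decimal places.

P(component k | x) = w_k·f_k(x) / marginal(x), where marginal(x) = Σ_j w_j·f_j(x).
Normal densities:
  f_Cosmic = (1/(1.1·√(2π)))·exp(−(4.2−1.6)²/(2·1.1²)) = 0.362675·exp(-2.79339) = 0.0222006
  f_Acoustic = (1/(0.3·√(2π)))·exp(−(4.2−3.1)²/(2·0.3²)) = 1.329808·exp(-6.72222) = 0.0016009
  f_Electronic = (1/(0.4·√(2π)))·exp(−(4.2−3.9)²/(2·0.4²)) = 0.997356·exp(-0.28125) = 0.752844
  f_Thermal = (1/(1.0·√(2π)))·exp(−(4.2−4.6)²/(2·1.0²)) = 0.398942·exp(-0.08000) = 0.36827
Weight by the priors:
  w_Cosmic·f_Cosmic = 0.29 × 0.0222006 = 0.00643817
  w_Acoustic·f_Acoustic = 0.34 × 0.0016009 = 0.000544307
  w_Electronic·f_Electronic = 0.29 × 0.752844 = 0.218325
  w_Thermal·f_Thermal = 0.08 × 0.36827 = 0.0294616
Evidence: 0.00643817 + 0.000544307 + 0.218325 + 0.0294616 = 0.254769
Responsibility of Source Thermal: 0.0294616 / 0.254769 ≈ 0.116

0.116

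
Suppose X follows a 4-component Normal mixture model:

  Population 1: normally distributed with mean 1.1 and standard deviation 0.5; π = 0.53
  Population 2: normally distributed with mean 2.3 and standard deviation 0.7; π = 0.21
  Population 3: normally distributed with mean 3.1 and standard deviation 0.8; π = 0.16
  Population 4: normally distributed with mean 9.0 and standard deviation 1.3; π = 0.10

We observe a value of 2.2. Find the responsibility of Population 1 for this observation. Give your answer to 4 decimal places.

0.1895

Posterior ∝ prior × likelihood, so P(k | x) ∝ π_k f_k(x); normalise over all components.
Normal densities:
  p_1 = (1/(0.5·√(2π)))·exp(−(2.2−1.1)²/(2·0.5²)) = 0.797885·exp(-2.42000) = 0.0709492
  p_2 = (1/(0.7·√(2π)))·exp(−(2.2−2.3)²/(2·0.7²)) = 0.569918·exp(-0.01020) = 0.564132
  p_3 = (1/(0.8·√(2π)))·exp(−(2.2−3.1)²/(2·0.8²)) = 0.498678·exp(-0.63281) = 0.264846
  p_4 = (1/(1.3·√(2π)))·exp(−(2.2−9.0)²/(2·1.3²)) = 0.306879·exp(-13.68047) = 3.51247e-07
Weight by the priors:
  π_1·p_1 = 0.53 × 0.0709492 = 0.0376031
  π_2·p_2 = 0.21 × 0.564132 = 0.118468
  π_3·p_3 = 0.16 × 0.264846 = 0.0423753
  π_4·p_4 = 0.10 × 3.51247e-07 = 3.51247e-08
Normaliser: 0.0376031 + 0.118468 + 0.0423753 + 3.51247e-08 = 0.198446
P(Population 1 | 2.2) ≈ 0.1895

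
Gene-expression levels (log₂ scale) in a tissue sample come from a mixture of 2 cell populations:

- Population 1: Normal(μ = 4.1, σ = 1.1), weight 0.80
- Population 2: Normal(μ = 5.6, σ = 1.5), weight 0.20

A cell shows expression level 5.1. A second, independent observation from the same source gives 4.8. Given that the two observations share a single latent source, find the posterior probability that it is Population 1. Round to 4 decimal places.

0.8304

Posterior ∝ prior × likelihood, so P(k | x) ∝ P(Z=k) f_k(x); normalise over all components.
Since both observations come from the same component, the likelihood for component k is f_k(x₁)·f_k(x₂).
  L_1 = [(1/(1.1·√(2π)))·exp(−(5.1−4.1)²/(2·1.1²)) = 0.362675·exp(-0.41322) = 0.239915] × [0.296198] = 0.0710622
  L_2 = [(1/(1.5·√(2π)))·exp(−(5.1−5.6)²/(2·1.5²)) = 0.265962·exp(-0.05556) = 0.251589] × [0.230703] = 0.0580422
Unnormalised posteriors:
  P(Z=1)·L_1 = 0.80 × 0.0710622 = 0.0568497
  P(Z=2)·L_2 = 0.20 × 0.0580422 = 0.0116084
Sum: 0.0568497 + 0.0116084 = 0.0684582
P(Population 1 | x₁, x₂) ≈ 0.8304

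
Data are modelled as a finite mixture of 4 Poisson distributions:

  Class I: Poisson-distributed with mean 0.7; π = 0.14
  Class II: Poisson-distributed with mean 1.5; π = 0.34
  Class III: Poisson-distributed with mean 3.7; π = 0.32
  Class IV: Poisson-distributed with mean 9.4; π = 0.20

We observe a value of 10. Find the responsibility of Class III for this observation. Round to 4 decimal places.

0.0409

P(component k | x) = π_k·f_k(x) / marginal(x), where marginal(x) = Σ_j π_j·f_j(x).
Poisson probabilities:
  L_I = e^(−0.7)·0.7^10/10! = 3.86555e-09
  L_II = e^(−1.5)·1.5^10/10! = 3.54575e-06
  L_III = e^(−3.7)·3.7^10/10! = 0.00327616
  L_IV = e^(−9.4)·9.4^10/10! = 0.122786
Multiply by the mixture weights:
  π_I·L_I = 0.14 × 3.86555e-09 = 5.41177e-10
  π_II·L_II = 0.34 × 3.54575e-06 = 1.20555e-06
  π_III·L_III = 0.32 × 0.00327616 = 0.00104837
  π_IV·L_IV = 0.20 × 0.122786 = 0.0245571
Denominator: 5.41177e-10 + 1.20555e-06 + 0.00104837 + 0.0245571 = 0.0256067
Responsibility of Class III: 0.00104837 / 0.0256067 ≈ 0.0409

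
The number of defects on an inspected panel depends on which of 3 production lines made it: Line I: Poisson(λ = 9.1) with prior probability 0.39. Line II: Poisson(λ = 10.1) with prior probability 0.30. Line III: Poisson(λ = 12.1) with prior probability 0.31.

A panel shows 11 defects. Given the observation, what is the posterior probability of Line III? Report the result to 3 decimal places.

P(component k | x) = w_k·f_k(x) / marginal(x), where marginal(x) = Σ_j w_j·f_j(x).
Evaluate each component's likelihood at the observed value:
  f_I = e^(−9.1)·9.1^11/11! = 0.0991334
  f_II = e^(−10.1)·10.1^11/11! = 0.114817
  f_III = e^(−12.1)·12.1^11/11! = 0.113376
Unnormalised posteriors:
  w_I·f_I = 0.39 × 0.0991334 = 0.038662
  w_II·f_II = 0.30 × 0.114817 = 0.034445
  w_III·f_III = 0.31 × 0.113376 = 0.0351465
Denominator: 0.038662 + 0.034445 + 0.0351465 = 0.108254
P(Line III | x) = 0.0351465 / 0.108254 ≈ 0.325

0.325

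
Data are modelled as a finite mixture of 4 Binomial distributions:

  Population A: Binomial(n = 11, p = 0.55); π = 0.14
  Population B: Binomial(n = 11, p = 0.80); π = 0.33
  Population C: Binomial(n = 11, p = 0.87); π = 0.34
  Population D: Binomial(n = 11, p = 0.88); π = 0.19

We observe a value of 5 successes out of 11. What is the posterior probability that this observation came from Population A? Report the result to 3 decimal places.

0.879

The responsibility of component k is w_k f_k(x) divided by Σ_j w_j f_j(x).
Binomial probabilities:
  p_A = C(11,5)·0.55^5·0.45^6 = 462·0.0503284·0.00830377 = 0.193077
  p_B = C(11,5)·0.80^5·0.20^6 = 462·0.32768·6.4e-05 = 0.00968884
  p_C = C(11,5)·0.87^5·0.13^6 = 462·0.498421·4.82681e-06 = 0.00111147
  p_D = C(11,5)·0.88^5·0.12^6 = 462·0.527732·2.98598e-06 = 0.000728019
Prior × likelihood for each component:
  w_A·p_A = 0.14 × 0.193077 = 0.0270308
  w_B·p_B = 0.33 × 0.00968884 = 0.00319732
  w_C·p_C = 0.34 × 0.00111147 = 0.0003779
  w_D·p_D = 0.19 × 0.000728019 = 0.000138324
Denominator: 0.0270308 + 0.00319732 + 0.0003779 + 0.000138324 = 0.0307443
So the posterior for Population A is 0.0270308 / 0.0307443 ≈ 0.879.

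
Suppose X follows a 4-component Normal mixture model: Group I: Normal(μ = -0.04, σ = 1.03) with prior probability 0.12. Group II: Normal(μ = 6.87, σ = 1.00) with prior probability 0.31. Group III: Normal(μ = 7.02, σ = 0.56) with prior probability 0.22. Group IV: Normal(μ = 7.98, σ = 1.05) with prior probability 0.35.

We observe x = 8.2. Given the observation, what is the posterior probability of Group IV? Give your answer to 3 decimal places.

Apply Bayes' rule: the posterior for each component is proportional to its prior times its likelihood at x.
Evaluate each component's likelihood at the observed value:
  L_I = 4.90512e-15
  L_II = 0.16474
  L_III = 0.0773708
  L_IV = 0.371696
Weight by the priors:
  π_I·L_I = 0.12 × 4.90512e-15 = 5.88614e-16
  π_II·L_II = 0.31 × 0.16474 = 0.0510693
  π_III·L_III = 0.22 × 0.0773708 = 0.0170216
  π_IV·L_IV = 0.35 × 0.371696 = 0.130094
Marginal: 5.88614e-16 + 0.0510693 + 0.0170216 + 0.130094 = 0.198185
So the posterior for Group IV is 0.130094 / 0.198185 ≈ 0.656.

0.656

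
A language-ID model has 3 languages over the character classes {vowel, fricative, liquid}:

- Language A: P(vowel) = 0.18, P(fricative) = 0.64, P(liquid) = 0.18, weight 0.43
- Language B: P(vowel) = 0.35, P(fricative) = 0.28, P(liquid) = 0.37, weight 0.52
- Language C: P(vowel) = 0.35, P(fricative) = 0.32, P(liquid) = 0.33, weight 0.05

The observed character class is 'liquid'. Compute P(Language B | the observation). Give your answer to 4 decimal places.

By Bayes' theorem, P(k | x) = P(Z=k) f_k(x) / Σ_j P(Z=j) f_j(x).
Categorical probabilities:
  p_A = P(liquid | comp) = 0.18
  p_B = P(liquid | comp) = 0.37
  p_C = P(liquid | comp) = 0.33
Weight by the priors:
  P(Z=A)·p_A = 0.43 × 0.18 = 0.0774
  P(Z=B)·p_B = 0.52 × 0.37 = 0.1924
  P(Z=C)·p_C = 0.05 × 0.33 = 0.0165
Normaliser: 0.0774 + 0.1924 + 0.0165 = 0.2863
P(Language B | the observation) ≈ 0.6720

0.6720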